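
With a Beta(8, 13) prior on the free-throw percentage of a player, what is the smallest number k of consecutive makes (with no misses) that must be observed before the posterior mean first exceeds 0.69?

After k makes and 0 misses the posterior is Beta(8+k, 13), with mean (8+k)/(8+13+k).
Set (8+k)/(21+k) > 0.69 and solve: k > (0.69·21 − 8)/(1 − 0.69) = 20.935.
The smallest integer exceeding 20.935 is 21, and checking k=21: (29)/(42) = 0.6905 > 0.69.

k = 21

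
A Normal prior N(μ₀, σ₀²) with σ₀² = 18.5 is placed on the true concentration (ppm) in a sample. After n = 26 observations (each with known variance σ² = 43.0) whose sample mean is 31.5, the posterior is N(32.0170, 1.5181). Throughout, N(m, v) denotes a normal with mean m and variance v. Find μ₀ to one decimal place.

With known observation variance, the Normal–Normal posterior has precision τ_n = τ₀ + n/σ² and mean μ_n = (τ₀μ₀ + (n/σ²)x̄)/τ_n.
Here τ₀ = 1/18.5 = 0.054054 and τ_data = 26/43.0 = 0.604651, so τ_n = 0.658705.
Rearranging for μ₀: μ₀ = (μ_n·τ_n − τ_data·x̄)/τ₀ = (32.0170·0.658705 − 0.604651·31.5) / 0.054054 = 2.043251/0.054054 ≈ 37.8.

μ₀ = 37.8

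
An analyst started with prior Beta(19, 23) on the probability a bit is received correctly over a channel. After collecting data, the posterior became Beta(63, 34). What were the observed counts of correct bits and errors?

Beta is conjugate to the binomial likelihood: posterior = Beta(a+s, b+f).
Match parameters: s=63−19=44, f=34−23=11.

44 correct bits and 11 errors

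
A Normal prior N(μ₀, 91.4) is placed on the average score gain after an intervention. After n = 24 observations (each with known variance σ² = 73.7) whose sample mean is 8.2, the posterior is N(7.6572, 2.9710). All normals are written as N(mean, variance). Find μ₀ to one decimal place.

The posterior mean is a precision-weighted average: μ_n = (τ₀μ₀ + τ_data·x̄)/(τ₀+τ_data), with τ₀=1/σ₀² and τ_data=n/σ².
Here τ₀ = 1/91.4 = 0.010941 and τ_data = 24/73.7 = 0.325645, so τ_n = 0.336586.
Rearranging for μ₀: μ₀ = (μ_n·τ_n − τ_data·x̄)/τ₀ = (7.6572·0.336586 − 0.325645·8.2) / 0.010941 = -0.092983/0.010941 ≈ -8.5.

μ₀ = -8.5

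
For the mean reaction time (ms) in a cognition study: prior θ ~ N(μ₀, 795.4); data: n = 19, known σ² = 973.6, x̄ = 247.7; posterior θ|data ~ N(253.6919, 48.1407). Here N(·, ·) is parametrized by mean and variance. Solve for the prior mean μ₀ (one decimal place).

μ₀ = 346.7

With known observation variance, the Normal–Normal posterior has precision τ_n = τ₀ + n/σ² and mean μ_n = (τ₀μ₀ + (n/σ²)x̄)/τ_n.
Here τ₀ = 1/795.4 = 0.001257 and τ_data = 19/973.6 = 0.019515, so τ_n = 0.020772.
Rearranging for μ₀: μ₀ = (μ_n·τ_n − τ_data·x̄)/τ₀ = (253.6919·0.020772 − 0.019515·247.7) / 0.001257 = 0.435823/0.001257 ≈ 346.7.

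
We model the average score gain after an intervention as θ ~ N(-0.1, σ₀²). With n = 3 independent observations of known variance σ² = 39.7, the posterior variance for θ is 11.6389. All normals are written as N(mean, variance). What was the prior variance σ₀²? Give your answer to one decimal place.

σ₀² = 96.6

For the Normal–Normal model with known σ², precisions add: τ_n = τ₀ + n/σ².
So 1/σ₀² = 1/11.6389 − 3/39.7 = 0.085919 − 0.075567 = 0.010352.
Hence σ₀² = 1/0.010352 ≈ 96.6.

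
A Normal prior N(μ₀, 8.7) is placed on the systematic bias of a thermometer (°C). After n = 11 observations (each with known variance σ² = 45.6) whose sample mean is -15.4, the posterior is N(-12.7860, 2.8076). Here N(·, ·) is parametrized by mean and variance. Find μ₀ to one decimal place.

The posterior mean is a precision-weighted average: μ_n = (τ₀μ₀ + τ_data·x̄)/(τ₀+τ_data), with τ₀=1/σ₀² and τ_data=n/σ².
Here τ₀ = 1/8.7 = 0.114943 and τ_data = 11/45.6 = 0.241228, so τ_n = 0.356171.
Rearranging for μ₀: μ₀ = (μ_n·τ_n − τ_data·x̄)/τ₀ = (-12.7860·0.356171 − 0.241228·-15.4) / 0.114943 = -0.839091/0.114943 ≈ -7.3.

μ₀ = -7.3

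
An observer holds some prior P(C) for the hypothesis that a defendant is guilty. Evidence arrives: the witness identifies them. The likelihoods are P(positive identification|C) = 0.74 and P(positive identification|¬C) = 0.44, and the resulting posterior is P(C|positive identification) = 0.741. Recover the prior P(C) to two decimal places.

P(C) = 0.63

In odds form, posterior odds = prior odds × likelihood ratio, so prior odds = posterior odds ÷ LR.
Posterior odds = 0.741/(1−0.741) = 2.8610. LR = 0.74/0.44 = 1.6818.
Prior odds = 2.8610/1.6818 = 1.7012, so P(C) = 1.7012/(1+1.7012) ≈ 0.63.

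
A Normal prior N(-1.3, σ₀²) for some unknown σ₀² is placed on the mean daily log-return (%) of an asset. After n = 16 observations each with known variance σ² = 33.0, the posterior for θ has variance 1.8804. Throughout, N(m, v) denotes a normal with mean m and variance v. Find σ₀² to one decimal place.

σ₀² = 21.3

Posterior precision equals prior precision plus data precision: 1/σ_n² = 1/σ₀² + n/σ².
So 1/σ₀² = 1/1.8804 − 16/33.0 = 0.531802 − 0.484848 = 0.046954.
Hence σ₀² = 1/0.046954 ≈ 21.3.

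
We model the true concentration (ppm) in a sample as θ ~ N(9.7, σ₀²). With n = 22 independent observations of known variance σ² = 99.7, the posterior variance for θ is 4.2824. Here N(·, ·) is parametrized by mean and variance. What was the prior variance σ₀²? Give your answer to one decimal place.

Posterior precision equals prior precision plus data precision: 1/σ_n² = 1/σ₀² + n/σ².
So 1/σ₀² = 1/4.2824 − 22/99.7 = 0.233514 − 0.220662 = 0.012852.
Hence σ₀² = 1/0.012852 ≈ 77.8.

σ₀² = 77.8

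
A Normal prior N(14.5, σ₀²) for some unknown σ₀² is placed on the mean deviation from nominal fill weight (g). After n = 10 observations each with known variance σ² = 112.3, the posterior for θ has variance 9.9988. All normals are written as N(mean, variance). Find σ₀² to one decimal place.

Posterior precision equals prior precision plus data precision: 1/σ_n² = 1/σ₀² + n/σ².
So 1/σ₀² = 1/9.9988 − 10/112.3 = 0.100012 − 0.089047 = 0.010965.
Hence σ₀² = 1/0.010965 ≈ 91.2.

σ₀² = 91.2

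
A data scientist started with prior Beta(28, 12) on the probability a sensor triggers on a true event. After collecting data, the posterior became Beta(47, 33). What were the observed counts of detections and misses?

Under Beta–binomial conjugacy the posterior parameters are (α+s, β+f).
So s = 47 − 28 = 19 and f = 33 − 12 = 21.

19 detections and 21 misses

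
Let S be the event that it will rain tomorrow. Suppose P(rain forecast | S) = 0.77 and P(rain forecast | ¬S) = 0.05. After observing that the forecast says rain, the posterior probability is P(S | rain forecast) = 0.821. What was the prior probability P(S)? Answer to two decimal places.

Bayes' rule in odds form gives O(S|E) = O(S)·[P(E|S)/P(E|¬S)], hence O(S) = O(S|E)/LR.
Posterior odds = 0.821/(1−0.821) = 4.5866. LR = 0.77/0.05 = 15.4000.
Prior odds = 4.5866/15.4000 = 0.2978, so P(S) = 0.2978/(1+0.2978) ≈ 0.23.

P(S) = 0.23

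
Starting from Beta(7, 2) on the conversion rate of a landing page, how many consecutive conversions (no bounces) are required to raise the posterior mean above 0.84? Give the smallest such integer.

k = 4

After k conversions and 0 bounces the posterior is Beta(7+k, 2), with mean (7+k)/(7+2+k).
Set (7+k)/(9+k) > 0.84 and solve: k > (0.84·9 − 7)/(1 − 0.84) = 3.500.
The smallest integer exceeding 3.500 is 4.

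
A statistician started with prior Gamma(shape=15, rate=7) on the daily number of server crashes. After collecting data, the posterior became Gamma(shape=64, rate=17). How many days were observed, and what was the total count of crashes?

n = 10 days with total 49 crashes

A Gamma(α, β) prior (rate parametrization) on a Poisson rate with n observations summing to S gives posterior Gamma(α+S, β+n).
Matching: Σxᵢ = 64 − 15 = 49 and n = 17 − 7 = 10.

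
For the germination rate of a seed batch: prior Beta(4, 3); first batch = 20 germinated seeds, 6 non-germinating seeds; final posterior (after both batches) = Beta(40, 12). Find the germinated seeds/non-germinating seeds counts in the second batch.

16 germinated seeds and 3 non-germinating seeds

Because Beta–binomial updating is additive in the counts, the combined data contributed (α_post−α_prior, β_post−β_prior) successes and failures.
Total across both batches: 40−4=36 germinated seeds, 12−3=9 non-germinating seeds.
Subtract the first batch: 36−20=16 germinated seeds and 9−6=3 non-germinating seeds.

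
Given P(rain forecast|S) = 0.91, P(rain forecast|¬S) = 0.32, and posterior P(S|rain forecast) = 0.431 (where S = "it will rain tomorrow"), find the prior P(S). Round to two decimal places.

In odds form, posterior odds = prior odds × likelihood ratio, so prior odds = posterior odds ÷ LR.
Posterior odds = 0.431/(1−0.431) = 0.7575. LR = 0.91/0.32 = 2.8438.
Prior odds = 0.7575/2.8438 = 0.2664, so P(S) = 0.2664/(1+0.2664) ≈ 0.21.

P(S) = 0.21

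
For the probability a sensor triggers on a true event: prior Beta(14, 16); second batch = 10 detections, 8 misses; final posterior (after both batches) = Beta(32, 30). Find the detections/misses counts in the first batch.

Because Beta–binomial updating is additive in the counts, the combined data contributed (α_post−α_prior, β_post−β_prior) successes and failures.
Total across both batches: 32−14=18 detections, 30−16=14 misses.
Subtract the second batch: 18−10=8 detections and 14−8=6 misses.

8 detections and 6 misses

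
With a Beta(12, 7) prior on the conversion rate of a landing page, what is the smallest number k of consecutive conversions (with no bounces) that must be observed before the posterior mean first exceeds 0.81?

k = 18

After k conversions and 0 bounces the posterior is Beta(12+k, 7), with mean (12+k)/(12+7+k).
Set (12+k)/(19+k) > 0.81 and solve: k > (0.81·19 − 12)/(1 − 0.81) = 17.842.
The smallest integer exceeding 17.842 is 18, and checking k=18: (30)/(37) = 0.8108 > 0.81.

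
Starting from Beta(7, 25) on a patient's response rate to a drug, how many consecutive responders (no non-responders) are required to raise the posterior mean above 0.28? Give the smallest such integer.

k = 3

After k responders and 0 non-responders the posterior is Beta(7+k, 25), with mean (7+k)/(7+25+k).
Set (7+k)/(32+k) > 0.28 and solve: k > (0.28·32 − 7)/(1 − 0.28) = 2.722.
The smallest integer exceeding 2.722 is 3, and checking k=3: (10)/(35) = 0.2857 > 0.28.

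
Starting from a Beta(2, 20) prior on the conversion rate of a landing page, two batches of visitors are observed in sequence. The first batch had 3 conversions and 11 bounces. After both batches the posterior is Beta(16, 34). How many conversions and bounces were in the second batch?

11 conversions and 3 bounces

Sequential conjugate updates are equivalent to a single update on the pooled data, so total successes = posterior α − prior α and total failures = posterior β − prior β.
Total across both batches: 16−2=14 conversions, 34−20=14 bounces.
Subtract the first batch: 14−3=11 conversions and 14−11=3 bounces.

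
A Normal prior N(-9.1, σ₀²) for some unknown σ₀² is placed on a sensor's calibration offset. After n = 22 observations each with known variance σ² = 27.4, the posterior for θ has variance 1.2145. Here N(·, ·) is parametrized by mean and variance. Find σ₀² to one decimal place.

σ₀² = 48.9

For the Normal–Normal model with known σ², precisions add: τ_n = τ₀ + n/σ².
So 1/σ₀² = 1/1.2145 − 22/27.4 = 0.823384 − 0.802920 = 0.020464.
Hence σ₀² = 1/0.020464 ≈ 48.9.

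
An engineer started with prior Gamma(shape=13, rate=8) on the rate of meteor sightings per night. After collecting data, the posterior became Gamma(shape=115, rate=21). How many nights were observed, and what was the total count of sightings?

n = 13 nights with total 102 sightings

A Gamma(α, β) prior (rate parametrization) on a Poisson rate with n observations summing to S gives posterior Gamma(α+S, β+n).
Matching: Σxᵢ = 115 − 13 = 102 and n = 21 − 8 = 13.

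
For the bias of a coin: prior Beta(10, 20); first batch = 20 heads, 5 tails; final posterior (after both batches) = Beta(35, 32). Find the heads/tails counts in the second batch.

Sequential conjugate updates are equivalent to a single update on the pooled data, so total successes = posterior α − prior α and total failures = posterior β − prior β.
Total across both batches: 35−10=25 heads, 32−20=12 tails.
Subtract the first batch: 25−20=5 heads and 12−5=7 tails.

5 heads and 7 tails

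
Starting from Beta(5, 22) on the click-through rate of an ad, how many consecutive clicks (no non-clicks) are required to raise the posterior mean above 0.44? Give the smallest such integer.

k = 13

After k clicks and 0 non-clicks the posterior is Beta(5+k, 22), with mean (5+k)/(5+22+k).
Set (5+k)/(27+k) > 0.44 and solve: k > (0.44·27 − 5)/(1 − 0.44) = 12.286.
The smallest integer exceeding 12.286 is 13.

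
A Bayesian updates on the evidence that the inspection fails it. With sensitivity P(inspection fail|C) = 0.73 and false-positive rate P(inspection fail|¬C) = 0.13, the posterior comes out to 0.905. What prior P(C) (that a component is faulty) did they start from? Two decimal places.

In odds form, posterior odds = prior odds × likelihood ratio, so prior odds = posterior odds ÷ LR.
Posterior odds = 0.905/(1−0.905) = 9.5263. LR = 0.73/0.13 = 5.6154.
Prior odds = 9.5263/5.6154 = 1.6965, so P(C) = 1.6965/(1+1.6965) ≈ 0.63.

P(C) = 0.63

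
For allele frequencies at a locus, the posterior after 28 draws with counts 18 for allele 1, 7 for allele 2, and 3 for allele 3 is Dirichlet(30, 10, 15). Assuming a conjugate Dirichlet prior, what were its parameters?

For a Dirichlet(α) prior with multinomial counts c, the posterior is Dirichlet(α + c) componentwise.
Subtract each count from the matching posterior parameter: 30−18=12, 10−7=3, 15−3=12.

Dirichlet(12, 3, 12)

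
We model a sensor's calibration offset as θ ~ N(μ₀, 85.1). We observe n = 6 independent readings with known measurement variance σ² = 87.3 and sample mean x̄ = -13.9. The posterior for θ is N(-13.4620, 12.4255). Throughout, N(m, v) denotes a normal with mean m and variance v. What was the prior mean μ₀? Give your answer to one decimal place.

μ₀ = -10.9

The posterior mean is a precision-weighted average: μ_n = (τ₀μ₀ + τ_data·x̄)/(τ₀+τ_data), with τ₀=1/σ₀² and τ_data=n/σ².
Here τ₀ = 1/85.1 = 0.011751 and τ_data = 6/87.3 = 0.068729, so τ_n = 0.080480.
Rearranging for μ₀: μ₀ = (μ_n·τ_n − τ_data·x̄)/τ₀ = (-13.4620·0.080480 − 0.068729·-13.9) / 0.011751 = -0.128089/0.011751 ≈ -10.9.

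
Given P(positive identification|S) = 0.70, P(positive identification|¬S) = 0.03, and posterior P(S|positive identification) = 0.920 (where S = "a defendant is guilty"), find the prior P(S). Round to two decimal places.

Bayes' rule in odds form gives O(S|E) = O(S)·[P(E|S)/P(E|¬S)], hence O(S) = O(S|E)/LR.
Posterior odds = 0.920/(1−0.920) = 11.5000. LR = 0.70/0.03 = 23.3333.
Prior odds = 11.5000/23.3333 = 0.4929, so P(S) = 0.4929/(1+0.4929) ≈ 0.33.

P(S) = 0.33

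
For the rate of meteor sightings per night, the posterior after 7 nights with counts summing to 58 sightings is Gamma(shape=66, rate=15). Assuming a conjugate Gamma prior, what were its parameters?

Gamma(shape=8, rate=8)

A Gamma(α, β) prior (rate parametrization) on a Poisson rate with n observations summing to S gives posterior Gamma(α+S, β+n).
So α = 66 − 58 = 8 and β = 15 − 7 = 8.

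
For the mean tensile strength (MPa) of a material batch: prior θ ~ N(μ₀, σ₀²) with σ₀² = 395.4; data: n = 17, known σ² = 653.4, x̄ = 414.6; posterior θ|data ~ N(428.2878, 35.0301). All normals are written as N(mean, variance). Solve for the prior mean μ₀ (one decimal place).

μ₀ = 569.1

With known observation variance, the Normal–Normal posterior has precision τ_n = τ₀ + n/σ² and mean μ_n = (τ₀μ₀ + (n/σ²)x̄)/τ_n.
Here τ₀ = 1/395.4 = 0.002529 and τ_data = 17/653.4 = 0.026018, so τ_n = 0.028547.
Rearranging for μ₀: μ₀ = (μ_n·τ_n − τ_data·x̄)/τ₀ = (428.2878·0.028547 − 0.026018·414.6) / 0.002529 = 1.439269/0.002529 ≈ 569.1.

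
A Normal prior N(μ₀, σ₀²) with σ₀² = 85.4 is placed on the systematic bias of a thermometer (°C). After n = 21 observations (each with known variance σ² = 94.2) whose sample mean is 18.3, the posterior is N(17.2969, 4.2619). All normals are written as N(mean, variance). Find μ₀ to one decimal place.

μ₀ = -1.8

The posterior mean is a precision-weighted average: μ_n = (τ₀μ₀ + τ_data·x̄)/(τ₀+τ_data), with τ₀=1/σ₀² and τ_data=n/σ².
Here τ₀ = 1/85.4 = 0.011710 and τ_data = 21/94.2 = 0.222930, so τ_n = 0.234640.
Rearranging for μ₀: μ₀ = (μ_n·τ_n − τ_data·x̄)/τ₀ = (17.2969·0.234640 − 0.222930·18.3) / 0.011710 = -0.021074/0.011710 ≈ -1.8.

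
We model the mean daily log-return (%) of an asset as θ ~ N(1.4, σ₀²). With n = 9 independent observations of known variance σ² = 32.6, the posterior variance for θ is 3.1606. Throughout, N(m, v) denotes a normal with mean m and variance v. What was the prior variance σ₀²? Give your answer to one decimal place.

Posterior precision equals prior precision plus data precision: 1/σ_n² = 1/σ₀² + n/σ².
So 1/σ₀² = 1/3.1606 − 9/32.6 = 0.316396 − 0.276074 = 0.040322.
Hence σ₀² = 1/0.040322 ≈ 24.8.

σ₀² = 24.8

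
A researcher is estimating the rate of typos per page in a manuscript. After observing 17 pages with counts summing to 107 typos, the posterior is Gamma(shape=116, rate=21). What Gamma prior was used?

Gamma(shape=9, rate=4)

A Gamma(α, β) prior (rate parametrization) on a Poisson rate with n observations summing to S gives posterior Gamma(α+S, β+n).
So α = 116 − 107 = 9 and β = 21 − 17 = 4.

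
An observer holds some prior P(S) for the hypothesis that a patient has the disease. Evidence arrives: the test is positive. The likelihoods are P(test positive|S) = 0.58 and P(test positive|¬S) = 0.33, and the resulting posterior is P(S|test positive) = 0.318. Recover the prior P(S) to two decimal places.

P(S) = 0.21

In odds form, posterior odds = prior odds × likelihood ratio, so prior odds = posterior odds ÷ LR.
Posterior odds = 0.318/(1−0.318) = 0.4663. LR = 0.58/0.33 = 1.7576.
Prior odds = 0.4663/1.7576 = 0.2653, so P(S) = 0.2653/(1+0.2653) ≈ 0.21.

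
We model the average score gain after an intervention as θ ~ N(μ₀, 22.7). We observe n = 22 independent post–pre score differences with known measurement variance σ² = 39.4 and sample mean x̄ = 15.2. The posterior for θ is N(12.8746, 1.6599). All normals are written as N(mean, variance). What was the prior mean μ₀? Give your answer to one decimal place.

μ₀ = -16.6

With known observation variance, the Normal–Normal posterior has precision τ_n = τ₀ + n/σ² and mean μ_n = (τ₀μ₀ + (n/σ²)x̄)/τ_n.
Here τ₀ = 1/22.7 = 0.044053 and τ_data = 22/39.4 = 0.558376, so τ_n = 0.602429.
Rearranging for μ₀: μ₀ = (μ_n·τ_n − τ_data·x̄)/τ₀ = (12.8746·0.602429 − 0.558376·15.2) / 0.044053 = -0.731283/0.044053 ≈ -16.6.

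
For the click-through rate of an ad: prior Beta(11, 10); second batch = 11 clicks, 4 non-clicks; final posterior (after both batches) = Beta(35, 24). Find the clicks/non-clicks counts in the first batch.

13 clicks and 10 non-clicks

Because Beta–binomial updating is additive in the counts, the combined data contributed (α_post−α_prior, β_post−β_prior) successes and failures.
Total across both batches: 35−11=24 clicks, 24−10=14 non-clicks.
Subtract the second batch: 24−11=13 clicks and 14−4=10 non-clicks.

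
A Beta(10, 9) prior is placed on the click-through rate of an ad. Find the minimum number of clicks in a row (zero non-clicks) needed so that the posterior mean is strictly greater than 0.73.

After k clicks and 0 non-clicks the posterior is Beta(10+k, 9), with mean (10+k)/(10+9+k).
Set (10+k)/(19+k) > 0.73 and solve: k > (0.73·19 − 10)/(1 − 0.73) = 14.333.
The smallest integer exceeding 14.333 is 15, and checking k=15: (25)/(34) = 0.7353 > 0.73.

k = 15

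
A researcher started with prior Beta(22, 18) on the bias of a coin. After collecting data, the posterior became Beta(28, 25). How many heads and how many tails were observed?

6 heads and 7 tails

Beta is conjugate to the binomial likelihood: posterior = Beta(a+s, b+f).
So s = 28 − 22 = 6 and f = 25 − 18 = 7.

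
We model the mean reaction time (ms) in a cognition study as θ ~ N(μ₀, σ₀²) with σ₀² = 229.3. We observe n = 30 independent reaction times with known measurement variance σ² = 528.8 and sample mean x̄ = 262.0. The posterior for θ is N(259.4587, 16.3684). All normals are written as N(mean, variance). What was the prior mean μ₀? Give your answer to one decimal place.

μ₀ = 226.4

The posterior mean is a precision-weighted average: μ_n = (τ₀μ₀ + τ_data·x̄)/(τ₀+τ_data), with τ₀=1/σ₀² and τ_data=n/σ².
Here τ₀ = 1/229.3 = 0.004361 and τ_data = 30/528.8 = 0.056732, so τ_n = 0.061093.
Rearranging for μ₀: μ₀ = (μ_n·τ_n − τ_data·x̄)/τ₀ = (259.4587·0.061093 − 0.056732·262.0) / 0.004361 = 0.987326/0.004361 ≈ 226.4.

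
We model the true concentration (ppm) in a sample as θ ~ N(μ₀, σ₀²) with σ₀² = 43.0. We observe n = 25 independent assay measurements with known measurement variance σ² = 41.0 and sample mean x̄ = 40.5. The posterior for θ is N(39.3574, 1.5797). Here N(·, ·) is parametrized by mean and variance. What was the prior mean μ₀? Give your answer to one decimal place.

μ₀ = 9.4

The posterior mean is a precision-weighted average: μ_n = (τ₀μ₀ + τ_data·x̄)/(τ₀+τ_data), with τ₀=1/σ₀² and τ_data=n/σ².
Here τ₀ = 1/43.0 = 0.023256 and τ_data = 25/41.0 = 0.609756, so τ_n = 0.633012.
Rearranging for μ₀: μ₀ = (μ_n·τ_n − τ_data·x̄)/τ₀ = (39.3574·0.633012 − 0.609756·40.5) / 0.023256 = 0.218588/0.023256 ≈ 9.4.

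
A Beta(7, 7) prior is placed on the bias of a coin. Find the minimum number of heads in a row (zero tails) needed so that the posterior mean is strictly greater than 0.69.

k = 9

After k heads and 0 tails the posterior is Beta(7+k, 7), with mean (7+k)/(7+7+k).
Set (7+k)/(14+k) > 0.69 and solve: k > (0.69·14 − 7)/(1 − 0.69) = 8.581.
The smallest integer exceeding 8.581 is 9, and checking k=9: (16)/(23) = 0.6957 > 0.69.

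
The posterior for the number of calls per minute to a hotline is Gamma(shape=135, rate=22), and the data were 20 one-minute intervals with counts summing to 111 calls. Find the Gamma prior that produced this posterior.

Gamma–Poisson conjugacy: posterior shape = α + Σxᵢ, posterior rate = β + n.
So α = 135 − 111 = 24 and β = 22 − 20 = 2.

Gamma(shape=24, rate=2)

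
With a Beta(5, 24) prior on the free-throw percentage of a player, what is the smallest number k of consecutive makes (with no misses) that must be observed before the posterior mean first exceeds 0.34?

After k makes and 0 misses the posterior is Beta(5+k, 24), with mean (5+k)/(5+24+k).
Set (5+k)/(29+k) > 0.34 and solve: k > (0.34·29 − 5)/(1 − 0.34) = 7.364.
The smallest integer exceeding 7.364 is 8, and checking k=8: (13)/(37) = 0.3514 > 0.34.

k = 8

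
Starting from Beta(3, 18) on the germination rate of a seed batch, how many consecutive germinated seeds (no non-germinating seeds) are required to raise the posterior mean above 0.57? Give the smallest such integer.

After k germinated seeds and 0 non-germinating seeds the posterior is Beta(3+k, 18), with mean (3+k)/(3+18+k).
Set (3+k)/(21+k) > 0.57 and solve: k > (0.57·21 − 3)/(1 − 0.57) = 20.860.
The smallest integer exceeding 20.860 is 21.

k = 21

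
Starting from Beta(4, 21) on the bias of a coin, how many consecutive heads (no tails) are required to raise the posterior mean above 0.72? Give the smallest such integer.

After k heads and 0 tails the posterior is Beta(4+k, 21), with mean (4+k)/(4+21+k).
Set (4+k)/(25+k) > 0.72 and solve: k > (0.72·25 − 4)/(1 − 0.72) = 50.000.
The smallest integer exceeding 50.000 is 51, and checking k=51: (55)/(76) = 0.7237 > 0.72.

k = 51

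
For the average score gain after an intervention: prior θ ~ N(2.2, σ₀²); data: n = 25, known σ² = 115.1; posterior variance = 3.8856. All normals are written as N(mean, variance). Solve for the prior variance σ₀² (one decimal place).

σ₀² = 24.9

For the Normal–Normal model with known σ², precisions add: τ_n = τ₀ + n/σ².
So 1/σ₀² = 1/3.8856 − 25/115.1 = 0.257361 − 0.217202 = 0.040159.
Hence σ₀² = 1/0.040159 ≈ 24.9.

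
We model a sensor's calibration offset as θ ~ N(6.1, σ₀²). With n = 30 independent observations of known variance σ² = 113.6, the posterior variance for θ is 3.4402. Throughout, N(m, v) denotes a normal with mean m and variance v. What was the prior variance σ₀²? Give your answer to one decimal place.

For the Normal–Normal model with known σ², precisions add: τ_n = τ₀ + n/σ².
So 1/σ₀² = 1/3.4402 − 30/113.6 = 0.290681 − 0.264085 = 0.026596.
Hence σ₀² = 1/0.026596 ≈ 37.6.

σ₀² = 37.6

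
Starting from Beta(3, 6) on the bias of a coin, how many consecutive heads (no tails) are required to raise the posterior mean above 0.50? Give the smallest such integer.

k = 4

After k heads and 0 tails the posterior is Beta(3+k, 6), with mean (3+k)/(3+6+k).
Set (3+k)/(9+k) > 0.50 and solve: k > (0.50·9 − 3)/(1 − 0.50) = 3.000.
The smallest integer exceeding 3.000 is 4.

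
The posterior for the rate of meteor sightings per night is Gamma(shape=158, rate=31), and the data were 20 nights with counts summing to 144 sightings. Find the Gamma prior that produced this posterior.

Gamma(shape=14, rate=11)

A Gamma(α, β) prior (rate parametrization) on a Poisson rate with n observations summing to S gives posterior Gamma(α+S, β+n).
So α = 158 − 144 = 14 and β = 31 − 20 = 11.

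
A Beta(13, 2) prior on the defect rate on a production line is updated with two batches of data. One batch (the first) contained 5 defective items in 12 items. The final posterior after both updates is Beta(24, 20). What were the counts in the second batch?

Sequential conjugate updates are equivalent to a single update on the pooled data, so total successes = posterior α − prior α and total failures = posterior β − prior β.
Total across both batches: 24−13=11 defective items, 20−2=18 good items.
Subtract the first batch: 11−5=6 defective items and 18−7=11 good items.

6 defective items and 11 good items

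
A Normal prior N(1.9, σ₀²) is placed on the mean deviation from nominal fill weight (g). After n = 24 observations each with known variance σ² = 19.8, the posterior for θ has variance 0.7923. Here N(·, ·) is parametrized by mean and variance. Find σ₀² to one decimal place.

σ₀² = 20.0

Posterior precision equals prior precision plus data precision: 1/σ_n² = 1/σ₀² + n/σ².
So 1/σ₀² = 1/0.7923 − 24/19.8 = 1.262148 − 1.212121 = 0.050027.
Hence σ₀² = 1/0.050027 ≈ 20.0.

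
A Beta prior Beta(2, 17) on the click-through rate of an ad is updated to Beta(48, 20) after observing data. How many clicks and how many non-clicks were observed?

46 clicks and 3 non-clicks

Under Beta–binomial conjugacy the posterior parameters are (α+s, β+f).
Match parameters: s=48−2=46, f=20−17=3.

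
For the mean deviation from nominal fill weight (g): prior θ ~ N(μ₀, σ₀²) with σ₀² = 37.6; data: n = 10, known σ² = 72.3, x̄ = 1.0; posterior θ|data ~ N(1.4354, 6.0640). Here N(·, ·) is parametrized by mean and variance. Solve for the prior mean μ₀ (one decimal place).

The posterior mean is a precision-weighted average: μ_n = (τ₀μ₀ + τ_data·x̄)/(τ₀+τ_data), with τ₀=1/σ₀² and τ_data=n/σ².
Here τ₀ = 1/37.6 = 0.026596 and τ_data = 10/72.3 = 0.138313, so τ_n = 0.164909.
Rearranging for μ₀: μ₀ = (μ_n·τ_n − τ_data·x̄)/τ₀ = (1.4354·0.164909 − 0.138313·1.0) / 0.026596 = 0.098397/0.026596 ≈ 3.7.

μ₀ = 3.7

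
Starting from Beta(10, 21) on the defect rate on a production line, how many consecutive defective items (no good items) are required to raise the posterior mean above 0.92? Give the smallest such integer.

After k defective items and 0 good items the posterior is Beta(10+k, 21), with mean (10+k)/(10+21+k).
Set (10+k)/(31+k) > 0.92 and solve: k > (0.92·31 − 10)/(1 − 0.92) = 231.500.
The smallest integer exceeding 231.500 is 232.

k = 232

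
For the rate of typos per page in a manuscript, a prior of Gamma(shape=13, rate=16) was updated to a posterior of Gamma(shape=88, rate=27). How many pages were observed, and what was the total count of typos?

n = 11 pages with total 75 typos

A Gamma(α, β) prior (rate parametrization) on a Poisson rate with n observations summing to S gives posterior Gamma(α+S, β+n).
Matching: Σxᵢ = 88 − 13 = 75 and n = 27 − 16 = 11.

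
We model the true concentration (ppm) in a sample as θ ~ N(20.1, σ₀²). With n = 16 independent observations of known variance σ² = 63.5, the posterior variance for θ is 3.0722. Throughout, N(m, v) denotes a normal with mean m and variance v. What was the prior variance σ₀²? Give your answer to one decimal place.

Posterior precision equals prior precision plus data precision: 1/σ_n² = 1/σ₀² + n/σ².
So 1/σ₀² = 1/3.0722 − 16/63.5 = 0.325500 − 0.251969 = 0.073531.
Hence σ₀² = 1/0.073531 ≈ 13.6.

σ₀² = 13.6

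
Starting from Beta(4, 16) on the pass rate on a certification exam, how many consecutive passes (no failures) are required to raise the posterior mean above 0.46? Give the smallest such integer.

k = 10

After k passes and 0 failures the posterior is Beta(4+k, 16), with mean (4+k)/(4+16+k).
Set (4+k)/(20+k) > 0.46 and solve: k > (0.46·20 − 4)/(1 − 0.46) = 9.630.
The smallest integer exceeding 9.630 is 10.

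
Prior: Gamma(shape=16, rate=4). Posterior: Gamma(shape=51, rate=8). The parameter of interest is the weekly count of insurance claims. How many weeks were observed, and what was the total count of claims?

n = 4 weeks with total 35 claims

Gamma–Poisson conjugacy: posterior shape = α + Σxᵢ, posterior rate = β + n.
Matching: Σxᵢ = 51 − 16 = 35 and n = 8 − 4 = 4.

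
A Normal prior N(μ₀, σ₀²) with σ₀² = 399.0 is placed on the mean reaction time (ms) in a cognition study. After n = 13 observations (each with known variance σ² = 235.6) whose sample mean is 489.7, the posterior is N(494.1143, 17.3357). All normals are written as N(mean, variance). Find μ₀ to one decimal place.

With known observation variance, the Normal–Normal posterior has precision τ_n = τ₀ + n/σ² and mean μ_n = (τ₀μ₀ + (n/σ²)x̄)/τ_n.
Here τ₀ = 1/399.0 = 0.002506 and τ_data = 13/235.6 = 0.055178, so τ_n = 0.057684.
Rearranging for μ₀: μ₀ = (μ_n·τ_n − τ_data·x̄)/τ₀ = (494.1143·0.057684 − 0.055178·489.7) / 0.002506 = 1.481823/0.002506 ≈ 591.3.

μ₀ = 591.3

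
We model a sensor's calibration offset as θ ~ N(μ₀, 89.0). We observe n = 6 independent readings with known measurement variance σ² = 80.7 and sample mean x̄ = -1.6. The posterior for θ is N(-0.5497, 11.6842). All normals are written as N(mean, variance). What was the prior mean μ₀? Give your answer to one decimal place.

μ₀ = 6.4

With known observation variance, the Normal–Normal posterior has precision τ_n = τ₀ + n/σ² and mean μ_n = (τ₀μ₀ + (n/σ²)x̄)/τ_n.
Here τ₀ = 1/89.0 = 0.011236 and τ_data = 6/80.7 = 0.074349, so τ_n = 0.085585.
Rearranging for μ₀: μ₀ = (μ_n·τ_n − τ_data·x̄)/τ₀ = (-0.5497·0.085585 − 0.074349·-1.6) / 0.011236 = 0.071912/0.011236 ≈ 6.4.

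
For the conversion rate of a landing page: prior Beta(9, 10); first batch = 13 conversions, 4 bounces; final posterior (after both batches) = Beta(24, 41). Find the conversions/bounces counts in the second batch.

2 conversions and 27 bounces

Sequential conjugate updates are equivalent to a single update on the pooled data, so total successes = posterior α − prior α and total failures = posterior β − prior β.
Total across both batches: 24−9=15 conversions, 41−10=31 bounces.
Subtract the first batch: 15−13=2 conversions and 31−4=27 bounces.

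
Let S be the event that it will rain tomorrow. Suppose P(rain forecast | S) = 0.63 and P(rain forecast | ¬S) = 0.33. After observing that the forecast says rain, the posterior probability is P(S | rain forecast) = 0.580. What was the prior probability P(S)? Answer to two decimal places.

P(S) = 0.42

Bayes' rule in odds form gives O(S|E) = O(S)·[P(E|S)/P(E|¬S)], hence O(S) = O(S|E)/LR.
Posterior odds = 0.580/(1−0.580) = 1.3810. LR = 0.63/0.33 = 1.9091.
Prior odds = 1.3810/1.9091 = 0.7234, so P(S) = 0.7234/(1+0.7234) ≈ 0.42.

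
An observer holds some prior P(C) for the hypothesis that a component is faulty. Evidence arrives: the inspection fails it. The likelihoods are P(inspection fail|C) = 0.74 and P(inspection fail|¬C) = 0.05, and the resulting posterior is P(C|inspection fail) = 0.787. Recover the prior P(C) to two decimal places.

P(C) = 0.20

Bayes' rule in odds form gives O(C|E) = O(C)·[P(E|C)/P(E|¬C)], hence O(C) = O(C|E)/LR.
Posterior odds = 0.787/(1−0.787) = 3.6948. LR = 0.74/0.05 = 14.8000.
Prior odds = 3.6948/14.8000 = 0.2496, so P(C) = 0.2496/(1+0.2496) ≈ 0.20.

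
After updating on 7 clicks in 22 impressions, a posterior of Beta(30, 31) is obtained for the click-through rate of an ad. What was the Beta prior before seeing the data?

Beta(23, 16)

Under Beta–binomial conjugacy the posterior parameters are (a+s, b+f).
Subtract the data counts: 30−7=23, 31−15=16.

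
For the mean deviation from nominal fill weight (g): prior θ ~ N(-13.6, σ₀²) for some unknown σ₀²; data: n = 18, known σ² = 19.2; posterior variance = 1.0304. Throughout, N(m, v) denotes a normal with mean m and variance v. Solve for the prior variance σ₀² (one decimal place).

Posterior precision equals prior precision plus data precision: 1/σ_n² = 1/σ₀² + n/σ².
So 1/σ₀² = 1/1.0304 − 18/19.2 = 0.970497 − 0.937500 = 0.032997.
Hence σ₀² = 1/0.032997 ≈ 30.3.

σ₀² = 30.3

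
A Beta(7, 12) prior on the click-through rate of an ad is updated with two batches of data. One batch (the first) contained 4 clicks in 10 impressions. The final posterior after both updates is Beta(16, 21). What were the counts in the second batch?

5 clicks and 3 non-clicks

Sequential conjugate updates are equivalent to a single update on the pooled data, so total successes = posterior α − prior α and total failures = posterior β − prior β.
Total across both batches: 16−7=9 clicks, 21−12=9 non-clicks.
Subtract the first batch: 9−4=5 clicks and 9−6=3 non-clicks.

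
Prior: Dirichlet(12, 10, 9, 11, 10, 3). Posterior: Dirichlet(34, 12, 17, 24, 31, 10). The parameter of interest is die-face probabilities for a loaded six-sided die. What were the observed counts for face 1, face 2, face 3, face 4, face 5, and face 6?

For a Dirichlet(α) prior with multinomial counts c, the posterior is Dirichlet(α + c) componentwise.
Counts are posterior − prior componentwise: 34−12=22, 12−10=2, 17−9=8, 24−11=13, 31−10=21, 10−3=7.

counts (22, 2, 8, 13, 21, 7)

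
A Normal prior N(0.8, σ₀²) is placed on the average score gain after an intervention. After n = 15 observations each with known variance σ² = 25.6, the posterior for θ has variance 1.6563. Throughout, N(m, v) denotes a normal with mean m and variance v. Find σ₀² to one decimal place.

σ₀² = 56.1

Posterior precision equals prior precision plus data precision: 1/σ_n² = 1/σ₀² + n/σ².
So 1/σ₀² = 1/1.6563 − 15/25.6 = 0.603755 − 0.585938 = 0.017817.
Hence σ₀² = 1/0.017817 ≈ 56.1.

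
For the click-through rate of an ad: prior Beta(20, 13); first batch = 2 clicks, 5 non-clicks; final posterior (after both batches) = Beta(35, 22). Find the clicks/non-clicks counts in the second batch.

Sequential conjugate updates are equivalent to a single update on the pooled data, so total successes = posterior α − prior α and total failures = posterior β − prior β.
Total across both batches: 35−20=15 clicks, 22−13=9 non-clicks.
Subtract the first batch: 15−2=13 clicks and 9−5=4 non-clicks.

13 clicks and 4 non-clicks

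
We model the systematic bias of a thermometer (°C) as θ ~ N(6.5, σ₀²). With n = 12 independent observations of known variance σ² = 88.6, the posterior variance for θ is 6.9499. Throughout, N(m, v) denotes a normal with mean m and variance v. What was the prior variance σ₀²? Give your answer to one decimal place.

For the Normal–Normal model with known σ², precisions add: τ_n = τ₀ + n/σ².
So 1/σ₀² = 1/6.9499 − 12/88.6 = 0.143887 − 0.135440 = 0.008447.
Hence σ₀² = 1/0.008447 ≈ 118.4.

σ₀² = 118.4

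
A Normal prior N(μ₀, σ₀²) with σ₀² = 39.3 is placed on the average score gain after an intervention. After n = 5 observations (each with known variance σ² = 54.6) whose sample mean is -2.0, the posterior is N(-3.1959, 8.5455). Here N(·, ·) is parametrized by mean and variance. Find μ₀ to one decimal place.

The posterior mean is a precision-weighted average: μ_n = (τ₀μ₀ + τ_data·x̄)/(τ₀+τ_data), with τ₀=1/σ₀² and τ_data=n/σ².
Here τ₀ = 1/39.3 = 0.025445 and τ_data = 5/54.6 = 0.091575, so τ_n = 0.117020.
Rearranging for μ₀: μ₀ = (μ_n·τ_n − τ_data·x̄)/τ₀ = (-3.1959·0.117020 − 0.091575·-2.0) / 0.025445 = -0.190834/0.025445 ≈ -7.5.

μ₀ = -7.5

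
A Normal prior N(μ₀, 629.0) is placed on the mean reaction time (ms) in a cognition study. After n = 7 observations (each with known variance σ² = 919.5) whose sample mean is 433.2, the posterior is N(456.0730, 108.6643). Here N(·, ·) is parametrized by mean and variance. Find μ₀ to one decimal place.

μ₀ = 565.6

With known observation variance, the Normal–Normal posterior has precision τ_n = τ₀ + n/σ² and mean μ_n = (τ₀μ₀ + (n/σ²)x̄)/τ_n.
Here τ₀ = 1/629.0 = 0.001590 and τ_data = 7/919.5 = 0.007613, so τ_n = 0.009203.
Rearranging for μ₀: μ₀ = (μ_n·τ_n − τ_data·x̄)/τ₀ = (456.0730·0.009203 − 0.007613·433.2) / 0.001590 = 0.899288/0.001590 ≈ 565.6.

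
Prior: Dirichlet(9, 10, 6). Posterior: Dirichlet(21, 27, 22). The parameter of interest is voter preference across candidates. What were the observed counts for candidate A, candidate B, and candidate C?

counts (12, 17, 16)

For a Dirichlet(α) prior with multinomial counts c, the posterior is Dirichlet(α + c) componentwise.
Counts are posterior − prior componentwise: 21−9=12, 27−10=17, 22−6=16.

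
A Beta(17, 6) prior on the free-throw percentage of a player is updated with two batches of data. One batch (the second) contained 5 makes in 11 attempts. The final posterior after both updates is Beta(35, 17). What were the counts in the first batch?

13 makes and 5 misses

Sequential conjugate updates are equivalent to a single update on the pooled data, so total successes = posterior α − prior α and total failures = posterior β − prior β.
Total across both batches: 35−17=18 makes, 17−6=11 misses.
Subtract the second batch: 18−5=13 makes and 11−6=5 misses.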